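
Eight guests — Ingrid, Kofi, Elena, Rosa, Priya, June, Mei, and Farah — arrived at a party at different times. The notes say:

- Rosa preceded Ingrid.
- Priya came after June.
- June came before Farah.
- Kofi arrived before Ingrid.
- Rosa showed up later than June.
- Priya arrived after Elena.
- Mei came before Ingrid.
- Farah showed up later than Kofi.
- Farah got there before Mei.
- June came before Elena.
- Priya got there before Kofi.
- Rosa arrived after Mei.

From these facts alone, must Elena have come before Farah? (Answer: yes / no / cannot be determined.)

Chain the constraints: Elena → Priya → Kofi → Farah. Each link is directly stated, so Elena comes before Farah.

yes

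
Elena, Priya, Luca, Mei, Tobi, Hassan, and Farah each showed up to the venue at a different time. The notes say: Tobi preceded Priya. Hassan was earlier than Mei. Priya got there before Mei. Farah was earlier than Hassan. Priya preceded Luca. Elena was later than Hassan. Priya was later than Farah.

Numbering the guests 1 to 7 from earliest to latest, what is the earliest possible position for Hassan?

2

Farah must come before Hassan — 1 forced predecessor.
Nothing else is forced ahead of Hassan, so their earliest slot is position 1 + 1 = 2.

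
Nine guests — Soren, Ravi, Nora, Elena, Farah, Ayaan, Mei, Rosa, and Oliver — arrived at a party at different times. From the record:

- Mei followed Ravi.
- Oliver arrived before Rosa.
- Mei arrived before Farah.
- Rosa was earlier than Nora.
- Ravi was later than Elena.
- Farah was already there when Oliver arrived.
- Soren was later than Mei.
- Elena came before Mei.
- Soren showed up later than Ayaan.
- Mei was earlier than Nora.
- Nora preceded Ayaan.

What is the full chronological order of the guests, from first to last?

Elena, Ravi, Mei, Farah, Oliver, Rosa, Nora, Ayaan, Soren

The constraints fix every adjacent pair, so only one ordering works:
Elena → Ravi → Mei → Farah → Oliver → Rosa → Nora → Ayaan → Soren.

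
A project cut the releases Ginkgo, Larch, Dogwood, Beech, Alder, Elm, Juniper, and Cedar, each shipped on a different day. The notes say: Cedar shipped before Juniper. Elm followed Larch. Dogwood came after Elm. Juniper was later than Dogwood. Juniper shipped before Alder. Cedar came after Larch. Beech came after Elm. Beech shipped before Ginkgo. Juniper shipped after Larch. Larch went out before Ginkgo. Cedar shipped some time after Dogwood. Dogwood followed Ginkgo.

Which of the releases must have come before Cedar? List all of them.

Beech, Dogwood, Elm, Ginkgo, Larch

Directly stated before Cedar: Dogwood and Larch.
Beech reaches Cedar via Beech → Ginkgo → Dogwood → Cedar.
Elm reaches Cedar via Elm → Dogwood → Cedar.
Ginkgo reaches Cedar via Ginkgo → Dogwood → Cedar.
No chain forces Alder (or any of the others) ahead of Cedar.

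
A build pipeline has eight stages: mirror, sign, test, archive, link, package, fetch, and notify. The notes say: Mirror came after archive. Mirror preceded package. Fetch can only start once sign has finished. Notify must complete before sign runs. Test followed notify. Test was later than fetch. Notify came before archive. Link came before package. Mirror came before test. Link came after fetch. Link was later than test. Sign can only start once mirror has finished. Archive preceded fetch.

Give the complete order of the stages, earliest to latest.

notify, archive, mirror, sign, fetch, test, link, package

The constraints fix every adjacent pair, so only one ordering works:
notify → archive → mirror → sign → fetch → test → link → package.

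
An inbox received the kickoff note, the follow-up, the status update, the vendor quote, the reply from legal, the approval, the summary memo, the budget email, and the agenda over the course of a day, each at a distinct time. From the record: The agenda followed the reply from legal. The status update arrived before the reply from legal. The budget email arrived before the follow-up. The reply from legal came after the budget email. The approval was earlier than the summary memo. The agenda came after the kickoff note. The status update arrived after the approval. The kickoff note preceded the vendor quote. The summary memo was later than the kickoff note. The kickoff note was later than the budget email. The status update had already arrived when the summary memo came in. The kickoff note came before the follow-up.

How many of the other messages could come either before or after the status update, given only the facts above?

4

Forced before the status update: the approval; forced after the status update: the agenda, the reply from legal, and the summary memo.
That leaves the budget email, the follow-up, the kickoff note, and the vendor quote with no forced order relative to the status update — 4.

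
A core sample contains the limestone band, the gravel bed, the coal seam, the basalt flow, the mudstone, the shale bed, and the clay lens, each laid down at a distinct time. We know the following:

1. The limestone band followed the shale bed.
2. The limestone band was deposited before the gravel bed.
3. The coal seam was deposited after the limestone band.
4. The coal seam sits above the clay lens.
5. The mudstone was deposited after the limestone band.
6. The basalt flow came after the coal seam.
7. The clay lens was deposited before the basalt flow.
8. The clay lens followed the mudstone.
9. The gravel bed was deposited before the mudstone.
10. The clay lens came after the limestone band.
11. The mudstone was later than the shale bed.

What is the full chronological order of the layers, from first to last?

The constraints fix every adjacent pair, so only one ordering works:
the shale bed → the limestone band → the gravel bed → the mudstone → the clay lens → the coal seam → the basalt flow.

the shale bed, the limestone band, the gravel bed, the mudstone, the clay lens, the coal seam, the basalt flow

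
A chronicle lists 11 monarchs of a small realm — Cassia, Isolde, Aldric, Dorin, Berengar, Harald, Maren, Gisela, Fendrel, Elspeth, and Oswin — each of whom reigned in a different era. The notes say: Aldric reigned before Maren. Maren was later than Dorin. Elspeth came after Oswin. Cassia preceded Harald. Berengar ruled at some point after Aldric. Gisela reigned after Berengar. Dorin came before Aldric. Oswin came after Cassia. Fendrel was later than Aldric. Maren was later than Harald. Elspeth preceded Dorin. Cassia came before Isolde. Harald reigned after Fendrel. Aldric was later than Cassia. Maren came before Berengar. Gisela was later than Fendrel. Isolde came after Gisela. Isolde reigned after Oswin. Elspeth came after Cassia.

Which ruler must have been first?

Cassia has a chain of constraints placing them before every other ruler, so Cassia must be first.

Cassia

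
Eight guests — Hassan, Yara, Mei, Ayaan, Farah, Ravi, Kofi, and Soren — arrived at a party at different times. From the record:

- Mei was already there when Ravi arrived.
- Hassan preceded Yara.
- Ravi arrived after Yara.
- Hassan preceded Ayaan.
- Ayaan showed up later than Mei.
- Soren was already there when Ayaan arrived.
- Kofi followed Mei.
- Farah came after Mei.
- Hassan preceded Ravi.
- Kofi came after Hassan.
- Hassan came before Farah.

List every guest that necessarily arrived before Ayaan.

Directly stated before Ayaan: Hassan, Mei, and Soren.

Hassan, Mei, Soren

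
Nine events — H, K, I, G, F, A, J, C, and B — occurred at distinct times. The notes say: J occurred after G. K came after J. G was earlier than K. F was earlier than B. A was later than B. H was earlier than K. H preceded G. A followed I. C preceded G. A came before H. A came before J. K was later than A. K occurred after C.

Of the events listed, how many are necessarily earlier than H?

Directly stated before H: A.
B reaches H via B → A → H.
F reaches H via F → B → A → H.
I reaches H via I → A → H.
No chain forces C (or any of the others) ahead of H.
That's A, B, F, and I — 4 in all.

4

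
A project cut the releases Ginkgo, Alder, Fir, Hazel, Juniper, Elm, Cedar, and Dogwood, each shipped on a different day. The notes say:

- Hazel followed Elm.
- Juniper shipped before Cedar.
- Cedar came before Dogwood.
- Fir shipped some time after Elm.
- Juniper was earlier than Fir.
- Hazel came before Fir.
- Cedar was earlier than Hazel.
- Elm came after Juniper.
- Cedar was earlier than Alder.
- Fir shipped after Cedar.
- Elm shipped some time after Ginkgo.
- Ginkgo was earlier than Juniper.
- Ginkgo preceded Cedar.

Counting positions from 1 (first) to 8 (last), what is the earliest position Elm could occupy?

Ginkgo and Juniper must both come before Elm — 2 forced predecessors.
Nothing else is forced ahead of Elm, so its earliest slot is position 2 + 1 = 3.

3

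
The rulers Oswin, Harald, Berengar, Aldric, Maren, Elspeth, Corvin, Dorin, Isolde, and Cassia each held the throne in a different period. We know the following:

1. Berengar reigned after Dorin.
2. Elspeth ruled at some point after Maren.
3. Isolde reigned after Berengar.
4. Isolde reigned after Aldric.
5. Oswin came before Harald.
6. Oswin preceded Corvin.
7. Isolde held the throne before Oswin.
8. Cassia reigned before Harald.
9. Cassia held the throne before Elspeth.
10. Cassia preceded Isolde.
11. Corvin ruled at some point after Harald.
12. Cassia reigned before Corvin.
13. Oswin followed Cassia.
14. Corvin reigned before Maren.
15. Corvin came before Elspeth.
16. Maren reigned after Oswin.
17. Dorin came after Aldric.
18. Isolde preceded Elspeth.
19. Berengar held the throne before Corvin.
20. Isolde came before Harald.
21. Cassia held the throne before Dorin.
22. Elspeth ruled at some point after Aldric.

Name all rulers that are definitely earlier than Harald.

Directly stated before Harald: Cassia, Isolde, and Oswin.
Aldric reaches Harald via Aldric → Isolde → Harald.
Berengar reaches Harald via Berengar → Isolde → Harald.
Dorin reaches Harald via Dorin → Berengar → Isolde → Harald.
No chain forces Corvin (or any of the others) ahead of Harald.

Aldric, Berengar, Cassia, Dorin, Isolde, Oswin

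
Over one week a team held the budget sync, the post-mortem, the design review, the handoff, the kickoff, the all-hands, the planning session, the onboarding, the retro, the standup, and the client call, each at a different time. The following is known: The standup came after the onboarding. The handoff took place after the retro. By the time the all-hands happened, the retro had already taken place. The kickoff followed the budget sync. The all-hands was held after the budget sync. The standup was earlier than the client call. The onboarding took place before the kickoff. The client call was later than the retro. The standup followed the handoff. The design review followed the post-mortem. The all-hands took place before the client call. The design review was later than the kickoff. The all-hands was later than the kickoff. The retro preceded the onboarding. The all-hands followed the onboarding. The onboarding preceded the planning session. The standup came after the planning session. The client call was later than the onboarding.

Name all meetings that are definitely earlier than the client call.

Directly stated before the client call: the all-hands, the onboarding, the retro, and the standup.
The budget sync reaches the client call via the budget sync → the all-hands → the client call.
The handoff reaches the client call via the handoff → the standup → the client call.
The kickoff reaches the client call via the kickoff → the all-hands → the client call.
Likewise the planning session reaches the client call by chaining the stated constraints.

the all-hands, the budget sync, the handoff, the kickoff, the onboarding, the planning session, the retro, the standup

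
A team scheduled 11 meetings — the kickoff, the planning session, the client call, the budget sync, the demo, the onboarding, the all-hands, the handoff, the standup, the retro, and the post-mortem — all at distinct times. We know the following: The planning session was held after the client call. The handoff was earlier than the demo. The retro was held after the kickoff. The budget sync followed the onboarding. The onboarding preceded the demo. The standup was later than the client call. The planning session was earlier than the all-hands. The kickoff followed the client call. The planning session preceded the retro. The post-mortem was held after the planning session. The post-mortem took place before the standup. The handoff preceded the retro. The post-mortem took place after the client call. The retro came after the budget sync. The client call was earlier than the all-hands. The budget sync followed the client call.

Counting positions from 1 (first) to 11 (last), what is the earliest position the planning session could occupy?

The client call must come before the planning session — 1 forced predecessor.
Nothing else is forced ahead of the planning session, so its earliest slot is position 1 + 1 = 2.

2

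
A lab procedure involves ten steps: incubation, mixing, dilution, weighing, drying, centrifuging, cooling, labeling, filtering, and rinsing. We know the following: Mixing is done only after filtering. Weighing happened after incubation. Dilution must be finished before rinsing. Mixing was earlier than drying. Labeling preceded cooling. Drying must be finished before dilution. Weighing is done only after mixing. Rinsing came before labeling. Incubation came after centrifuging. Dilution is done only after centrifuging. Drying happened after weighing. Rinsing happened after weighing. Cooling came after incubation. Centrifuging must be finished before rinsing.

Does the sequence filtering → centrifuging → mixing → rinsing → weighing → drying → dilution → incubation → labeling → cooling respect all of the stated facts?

no

The constraints require dilution before rinsing, but in the proposed sequence rinsing appears ahead of dilution. That one violation is enough.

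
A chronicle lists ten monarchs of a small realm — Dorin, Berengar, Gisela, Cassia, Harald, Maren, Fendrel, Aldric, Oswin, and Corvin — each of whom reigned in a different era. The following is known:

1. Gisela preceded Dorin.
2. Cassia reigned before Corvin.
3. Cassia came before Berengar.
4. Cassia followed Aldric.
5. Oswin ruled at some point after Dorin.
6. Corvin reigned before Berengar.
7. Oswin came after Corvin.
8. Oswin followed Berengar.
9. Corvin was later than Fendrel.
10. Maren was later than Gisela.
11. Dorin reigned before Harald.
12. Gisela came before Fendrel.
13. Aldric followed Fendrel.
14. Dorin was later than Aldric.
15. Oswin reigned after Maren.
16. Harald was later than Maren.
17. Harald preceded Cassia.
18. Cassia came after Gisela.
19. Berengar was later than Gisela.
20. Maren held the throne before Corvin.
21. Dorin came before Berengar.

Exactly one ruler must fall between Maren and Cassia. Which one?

Tracing the constraints gives Maren → Harald → Cassia, so Harald sits after Maren and before Cassia.
No other ruler is forced both after Maren and before Cassia.

Harald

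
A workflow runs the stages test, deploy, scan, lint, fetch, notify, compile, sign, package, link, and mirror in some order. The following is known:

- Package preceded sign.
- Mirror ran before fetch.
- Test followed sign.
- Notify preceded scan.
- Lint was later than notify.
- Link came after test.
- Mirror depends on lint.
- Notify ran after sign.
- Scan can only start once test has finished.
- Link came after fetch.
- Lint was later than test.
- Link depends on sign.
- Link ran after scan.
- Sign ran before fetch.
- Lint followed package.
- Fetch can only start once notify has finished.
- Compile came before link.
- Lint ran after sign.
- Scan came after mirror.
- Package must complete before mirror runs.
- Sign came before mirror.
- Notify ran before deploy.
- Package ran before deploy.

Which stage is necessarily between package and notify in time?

sign

Tracing the constraints gives package → sign → notify, so sign sits after package and before notify.
No other stage is forced both after package and before notify.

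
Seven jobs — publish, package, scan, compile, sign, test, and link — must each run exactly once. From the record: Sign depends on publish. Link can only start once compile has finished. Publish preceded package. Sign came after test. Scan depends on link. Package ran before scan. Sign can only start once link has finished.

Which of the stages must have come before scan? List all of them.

Directly stated before scan: link and package.
Compile reaches scan via compile → link → scan.
Publish reaches scan via publish → package → scan.
No chain forces sign (or any of the others) ahead of scan.

compile, link, package, publish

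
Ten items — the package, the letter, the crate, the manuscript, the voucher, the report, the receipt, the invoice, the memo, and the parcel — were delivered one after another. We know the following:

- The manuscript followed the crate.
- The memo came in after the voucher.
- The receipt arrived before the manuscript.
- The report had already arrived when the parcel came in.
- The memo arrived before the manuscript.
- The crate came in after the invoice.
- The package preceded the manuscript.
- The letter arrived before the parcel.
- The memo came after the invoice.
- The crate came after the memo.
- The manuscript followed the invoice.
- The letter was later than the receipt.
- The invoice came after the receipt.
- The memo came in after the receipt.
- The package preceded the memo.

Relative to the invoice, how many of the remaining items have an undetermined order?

5

Forced before the invoice: the receipt; forced after the invoice: the crate, the manuscript, and the memo.
That leaves the letter, the package, the parcel, the report, and the voucher with no forced order relative to the invoice — 5.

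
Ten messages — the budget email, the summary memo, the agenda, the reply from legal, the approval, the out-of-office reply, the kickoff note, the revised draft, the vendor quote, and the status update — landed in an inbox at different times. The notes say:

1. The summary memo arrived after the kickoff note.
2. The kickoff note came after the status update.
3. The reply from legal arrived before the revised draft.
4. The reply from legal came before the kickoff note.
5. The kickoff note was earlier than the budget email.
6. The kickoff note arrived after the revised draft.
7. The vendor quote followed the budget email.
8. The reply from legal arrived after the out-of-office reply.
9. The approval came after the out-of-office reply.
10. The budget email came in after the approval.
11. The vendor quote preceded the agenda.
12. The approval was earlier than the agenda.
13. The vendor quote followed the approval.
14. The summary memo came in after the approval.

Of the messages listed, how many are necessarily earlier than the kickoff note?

Directly stated before the kickoff note: the reply from legal, the revised draft, and the status update.
The out-of-office reply reaches the kickoff note via the out-of-office reply → the reply from legal → the kickoff note.
That's the out-of-office reply, the reply from legal, the revised draft, and the status update — 4 in all.

4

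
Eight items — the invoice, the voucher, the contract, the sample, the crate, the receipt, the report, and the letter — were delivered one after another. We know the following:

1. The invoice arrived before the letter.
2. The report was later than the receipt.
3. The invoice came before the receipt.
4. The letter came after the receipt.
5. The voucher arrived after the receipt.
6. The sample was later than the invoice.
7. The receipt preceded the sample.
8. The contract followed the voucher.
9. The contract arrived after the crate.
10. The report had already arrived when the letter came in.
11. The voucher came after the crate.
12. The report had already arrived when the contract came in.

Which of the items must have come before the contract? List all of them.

Directly stated before the contract: the crate, the report, and the voucher.
The invoice reaches the contract via the invoice → the receipt → the voucher → the contract.
The receipt reaches the contract via the receipt → the voucher → the contract.
No chain forces the letter (or any of the others) ahead of the contract.

the crate, the invoice, the receipt, the report, the voucher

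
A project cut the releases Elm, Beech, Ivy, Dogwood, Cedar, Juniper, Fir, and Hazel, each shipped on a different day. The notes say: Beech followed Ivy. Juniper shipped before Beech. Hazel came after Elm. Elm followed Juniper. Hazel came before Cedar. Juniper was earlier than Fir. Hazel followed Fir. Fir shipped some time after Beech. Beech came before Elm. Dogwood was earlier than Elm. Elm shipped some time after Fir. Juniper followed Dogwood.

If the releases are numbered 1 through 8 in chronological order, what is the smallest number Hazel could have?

7

Beech, Dogwood, Elm, Fir, Ivy, and Juniper must all come before Hazel — 6 forced predecessors.
Nothing else is forced ahead of Hazel, so its earliest slot is position 6 + 1 = 7.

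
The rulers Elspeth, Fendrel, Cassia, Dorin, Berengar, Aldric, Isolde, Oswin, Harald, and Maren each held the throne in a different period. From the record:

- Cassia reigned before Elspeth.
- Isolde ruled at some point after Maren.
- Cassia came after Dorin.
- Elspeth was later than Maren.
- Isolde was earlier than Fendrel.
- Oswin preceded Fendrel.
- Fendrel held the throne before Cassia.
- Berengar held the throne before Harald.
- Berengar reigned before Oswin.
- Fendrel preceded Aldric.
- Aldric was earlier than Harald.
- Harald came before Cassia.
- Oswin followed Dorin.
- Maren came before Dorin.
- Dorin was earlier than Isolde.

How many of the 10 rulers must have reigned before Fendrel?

Directly stated before Fendrel: Isolde and Oswin.
Berengar reaches Fendrel via Berengar → Oswin → Fendrel.
Dorin reaches Fendrel via Dorin → Oswin → Fendrel.
Maren reaches Fendrel via Maren → Isolde → Fendrel.
That's Berengar, Dorin, Isolde, Maren, and Oswin — 5 in all.

5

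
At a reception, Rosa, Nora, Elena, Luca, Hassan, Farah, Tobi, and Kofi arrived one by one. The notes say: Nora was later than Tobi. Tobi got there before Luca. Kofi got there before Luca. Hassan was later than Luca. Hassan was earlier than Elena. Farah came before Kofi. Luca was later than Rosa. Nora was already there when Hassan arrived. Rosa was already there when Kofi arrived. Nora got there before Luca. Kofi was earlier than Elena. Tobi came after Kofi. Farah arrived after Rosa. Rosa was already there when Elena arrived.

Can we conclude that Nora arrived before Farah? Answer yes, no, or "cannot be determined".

no

Tracing the constraints gives Farah → Kofi → Tobi → Nora, so Farah must come before Nora.
That means Nora cannot be before Farah.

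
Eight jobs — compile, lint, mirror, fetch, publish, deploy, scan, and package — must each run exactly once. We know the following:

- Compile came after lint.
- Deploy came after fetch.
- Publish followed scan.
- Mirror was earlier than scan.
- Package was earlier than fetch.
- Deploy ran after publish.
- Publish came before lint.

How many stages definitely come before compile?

4

Directly stated before compile: lint.
Mirror reaches compile via mirror → scan → publish → lint → compile.
Publish reaches compile via publish → lint → compile.
Scan reaches compile via scan → publish → lint → compile.
That's lint, mirror, publish, and scan — 4 in all.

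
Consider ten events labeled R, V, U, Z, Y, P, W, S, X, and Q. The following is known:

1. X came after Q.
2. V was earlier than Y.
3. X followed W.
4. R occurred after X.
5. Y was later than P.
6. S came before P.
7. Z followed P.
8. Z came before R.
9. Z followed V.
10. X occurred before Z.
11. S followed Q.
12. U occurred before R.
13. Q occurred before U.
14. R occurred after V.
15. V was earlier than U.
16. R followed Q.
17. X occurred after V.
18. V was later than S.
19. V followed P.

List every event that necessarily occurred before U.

Directly stated before U: Q and V.
P reaches U via P → V → U.
S reaches U via S → V → U.

P, Q, S, V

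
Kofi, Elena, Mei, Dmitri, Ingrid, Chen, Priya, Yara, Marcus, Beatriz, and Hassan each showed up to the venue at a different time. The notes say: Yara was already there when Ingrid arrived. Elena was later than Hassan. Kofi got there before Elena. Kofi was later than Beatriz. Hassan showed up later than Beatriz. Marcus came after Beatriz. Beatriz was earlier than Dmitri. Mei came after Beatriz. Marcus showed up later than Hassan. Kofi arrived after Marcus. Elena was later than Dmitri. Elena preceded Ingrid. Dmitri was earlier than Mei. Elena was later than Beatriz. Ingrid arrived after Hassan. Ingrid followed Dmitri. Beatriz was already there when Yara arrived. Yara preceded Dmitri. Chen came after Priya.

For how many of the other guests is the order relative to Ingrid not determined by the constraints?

3

Forced before Ingrid: Beatriz, Dmitri, Elena, Hassan, Kofi, Marcus, and Yara.
That leaves Chen, Mei, and Priya with no forced order relative to Ingrid — 3.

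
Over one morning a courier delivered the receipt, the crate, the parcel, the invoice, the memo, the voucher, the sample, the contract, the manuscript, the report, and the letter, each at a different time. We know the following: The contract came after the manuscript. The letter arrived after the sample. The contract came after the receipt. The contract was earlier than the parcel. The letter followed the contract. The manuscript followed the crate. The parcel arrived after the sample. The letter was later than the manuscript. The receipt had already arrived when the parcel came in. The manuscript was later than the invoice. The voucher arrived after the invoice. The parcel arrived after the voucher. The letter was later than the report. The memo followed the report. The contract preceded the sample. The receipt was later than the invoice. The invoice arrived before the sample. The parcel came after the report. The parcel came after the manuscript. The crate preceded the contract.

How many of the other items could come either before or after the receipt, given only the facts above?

5

Forced before the receipt: the invoice; forced after the receipt: the contract, the letter, the parcel, and the sample.
That leaves the crate, the manuscript, the memo, the report, and the voucher with no forced order relative to the receipt — 5.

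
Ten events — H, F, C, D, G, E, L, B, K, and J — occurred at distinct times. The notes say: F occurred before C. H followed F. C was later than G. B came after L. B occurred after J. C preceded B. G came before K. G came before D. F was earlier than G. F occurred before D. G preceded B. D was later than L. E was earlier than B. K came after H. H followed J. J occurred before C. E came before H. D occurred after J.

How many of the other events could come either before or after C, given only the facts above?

Forced before C: F, G, and J; forced after C: B.
That leaves D, E, H, K, and L with no forced order relative to C — 5.

5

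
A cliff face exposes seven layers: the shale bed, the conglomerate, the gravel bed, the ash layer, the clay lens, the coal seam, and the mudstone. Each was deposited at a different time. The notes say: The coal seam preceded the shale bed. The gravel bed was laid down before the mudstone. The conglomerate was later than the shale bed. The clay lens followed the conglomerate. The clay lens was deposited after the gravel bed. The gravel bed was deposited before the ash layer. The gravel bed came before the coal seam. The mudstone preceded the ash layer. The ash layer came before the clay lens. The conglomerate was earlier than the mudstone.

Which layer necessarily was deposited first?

The gravel bed has a chain of constraints placing it before every other layer, so the gravel bed must be first.

the gravel bed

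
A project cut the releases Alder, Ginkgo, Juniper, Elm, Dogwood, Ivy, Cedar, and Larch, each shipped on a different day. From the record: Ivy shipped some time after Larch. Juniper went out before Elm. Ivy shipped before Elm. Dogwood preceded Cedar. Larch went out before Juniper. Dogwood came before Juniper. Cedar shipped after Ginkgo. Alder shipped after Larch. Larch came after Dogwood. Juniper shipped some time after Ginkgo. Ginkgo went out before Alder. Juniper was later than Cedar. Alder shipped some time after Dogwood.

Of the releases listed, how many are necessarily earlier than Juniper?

Directly stated before Juniper: Cedar, Dogwood, Ginkgo, and Larch.
That's Cedar, Dogwood, Ginkgo, and Larch — 4 in all.

4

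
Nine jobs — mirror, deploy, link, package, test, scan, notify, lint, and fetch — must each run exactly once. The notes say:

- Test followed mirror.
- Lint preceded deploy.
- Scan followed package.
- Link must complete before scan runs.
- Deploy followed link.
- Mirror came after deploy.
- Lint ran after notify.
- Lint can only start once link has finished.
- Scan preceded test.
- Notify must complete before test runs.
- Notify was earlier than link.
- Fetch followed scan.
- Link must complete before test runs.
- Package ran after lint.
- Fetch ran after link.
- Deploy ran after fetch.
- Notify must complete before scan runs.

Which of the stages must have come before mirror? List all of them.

deploy, fetch, link, lint, notify, package, scan

Directly stated before mirror: deploy.
Fetch reaches mirror via fetch → deploy → mirror.
Link reaches mirror via link → deploy → mirror.
Lint reaches mirror via lint → deploy → mirror.
Likewise notify, package, and scan each reach mirror by chaining the stated constraints.
No chain forces test ahead of mirror.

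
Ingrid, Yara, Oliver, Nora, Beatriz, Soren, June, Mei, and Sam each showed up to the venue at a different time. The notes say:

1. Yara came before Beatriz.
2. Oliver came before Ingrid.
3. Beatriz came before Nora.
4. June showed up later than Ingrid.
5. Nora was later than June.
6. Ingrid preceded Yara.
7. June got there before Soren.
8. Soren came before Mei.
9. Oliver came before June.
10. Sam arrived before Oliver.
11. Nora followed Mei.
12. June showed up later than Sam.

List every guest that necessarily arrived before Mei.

Ingrid, June, Oliver, Sam, Soren

Directly stated before Mei: Soren.
Ingrid reaches Mei via Ingrid → June → Soren → Mei.
June reaches Mei via June → Soren → Mei.
Oliver reaches Mei via Oliver → June → Soren → Mei.
Likewise Sam reaches Mei by chaining the stated constraints.
No chain forces Beatriz (or any of the others) ahead of Mei.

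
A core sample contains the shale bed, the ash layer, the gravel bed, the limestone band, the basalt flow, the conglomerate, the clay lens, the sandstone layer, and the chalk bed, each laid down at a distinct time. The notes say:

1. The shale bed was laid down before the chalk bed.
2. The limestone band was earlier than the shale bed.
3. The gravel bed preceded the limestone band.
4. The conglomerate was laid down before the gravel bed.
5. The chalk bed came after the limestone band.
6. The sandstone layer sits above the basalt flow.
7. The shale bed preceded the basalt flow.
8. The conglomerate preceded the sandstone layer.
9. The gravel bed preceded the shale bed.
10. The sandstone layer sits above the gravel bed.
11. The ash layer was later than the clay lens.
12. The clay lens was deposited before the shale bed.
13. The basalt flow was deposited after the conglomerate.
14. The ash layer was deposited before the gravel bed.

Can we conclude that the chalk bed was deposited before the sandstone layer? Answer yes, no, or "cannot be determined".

cannot be determined

No chain of stated constraints runs from the chalk bed to the sandstone layer, and none runs from the sandstone layer to the chalk bed either.
So the relative order of the chalk bed and the sandstone layer is not fixed by the given facts.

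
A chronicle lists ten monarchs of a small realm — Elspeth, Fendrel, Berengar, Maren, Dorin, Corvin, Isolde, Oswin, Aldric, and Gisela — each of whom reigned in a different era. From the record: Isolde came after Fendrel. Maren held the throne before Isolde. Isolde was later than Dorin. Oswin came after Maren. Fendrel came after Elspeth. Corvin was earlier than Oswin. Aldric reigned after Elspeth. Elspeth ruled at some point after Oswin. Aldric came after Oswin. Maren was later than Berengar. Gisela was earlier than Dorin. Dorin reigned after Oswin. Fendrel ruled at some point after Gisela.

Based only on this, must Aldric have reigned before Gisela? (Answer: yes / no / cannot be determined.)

No chain of stated constraints runs from Aldric to Gisela, and none runs from Gisela to Aldric either.
So the relative order of Aldric and Gisela is not fixed by the given facts.

cannot be determined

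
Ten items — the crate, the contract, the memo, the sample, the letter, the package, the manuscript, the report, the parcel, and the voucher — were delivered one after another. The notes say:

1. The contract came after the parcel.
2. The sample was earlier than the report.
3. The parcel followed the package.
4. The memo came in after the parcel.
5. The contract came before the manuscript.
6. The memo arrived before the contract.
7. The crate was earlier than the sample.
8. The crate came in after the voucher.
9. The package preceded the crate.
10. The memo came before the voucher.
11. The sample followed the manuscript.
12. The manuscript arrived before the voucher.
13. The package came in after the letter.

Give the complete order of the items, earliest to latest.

the letter, the package, the parcel, the memo, the contract, the manuscript, the voucher, the crate, the sample, the report

The constraints fix every adjacent pair, so only one ordering works:
the letter → the package → the parcel → the memo → the contract → the manuscript → the voucher → the crate → the sample → the report.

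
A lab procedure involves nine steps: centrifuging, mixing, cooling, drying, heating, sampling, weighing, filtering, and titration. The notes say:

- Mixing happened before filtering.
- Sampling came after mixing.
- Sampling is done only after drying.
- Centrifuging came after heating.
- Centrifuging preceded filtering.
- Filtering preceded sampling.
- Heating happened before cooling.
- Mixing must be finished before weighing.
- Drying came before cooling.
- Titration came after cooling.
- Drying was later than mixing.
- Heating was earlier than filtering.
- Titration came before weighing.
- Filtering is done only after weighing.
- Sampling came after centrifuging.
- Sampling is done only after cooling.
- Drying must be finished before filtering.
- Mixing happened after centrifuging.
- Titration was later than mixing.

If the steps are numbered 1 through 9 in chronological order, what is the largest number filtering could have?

Filtering must come before sampling — 1 step forced after it.
Everything else can be placed before filtering in some valid order, so filtering can sit as late as position 9 − 1 = 8.

8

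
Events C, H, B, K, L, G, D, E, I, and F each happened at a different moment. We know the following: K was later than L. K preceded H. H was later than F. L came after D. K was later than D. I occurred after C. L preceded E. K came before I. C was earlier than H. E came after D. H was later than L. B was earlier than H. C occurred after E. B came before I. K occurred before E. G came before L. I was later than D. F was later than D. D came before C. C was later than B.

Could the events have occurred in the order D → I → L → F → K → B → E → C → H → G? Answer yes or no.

no

The constraints require K before I, but in the proposed sequence I appears ahead of K. That one violation is enough.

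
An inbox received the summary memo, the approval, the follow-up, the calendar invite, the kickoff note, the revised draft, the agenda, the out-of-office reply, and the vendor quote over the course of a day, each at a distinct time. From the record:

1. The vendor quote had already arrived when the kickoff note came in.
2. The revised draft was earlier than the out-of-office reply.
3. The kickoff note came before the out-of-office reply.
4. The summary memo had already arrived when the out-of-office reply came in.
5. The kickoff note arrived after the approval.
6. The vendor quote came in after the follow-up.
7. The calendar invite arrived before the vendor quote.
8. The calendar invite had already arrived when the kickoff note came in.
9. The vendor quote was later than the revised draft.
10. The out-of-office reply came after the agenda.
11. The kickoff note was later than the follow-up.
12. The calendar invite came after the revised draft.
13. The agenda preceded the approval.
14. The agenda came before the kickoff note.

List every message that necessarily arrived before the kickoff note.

the agenda, the approval, the calendar invite, the follow-up, the revised draft, the vendor quote

Directly stated before the kickoff note: the agenda, the approval, the calendar invite, the follow-up, and the vendor quote.
The revised draft reaches the kickoff note via the revised draft → the vendor quote → the kickoff note.
No chain forces the summary memo (or any of the others) ahead of the kickoff note.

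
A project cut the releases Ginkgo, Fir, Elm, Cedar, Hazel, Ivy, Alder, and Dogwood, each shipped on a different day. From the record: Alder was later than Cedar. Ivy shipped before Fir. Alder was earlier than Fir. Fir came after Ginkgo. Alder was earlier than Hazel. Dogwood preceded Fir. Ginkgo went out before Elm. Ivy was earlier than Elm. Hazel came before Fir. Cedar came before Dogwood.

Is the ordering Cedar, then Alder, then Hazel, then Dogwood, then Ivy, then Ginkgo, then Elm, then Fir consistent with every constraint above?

yes

Check each stated constraint against the proposed order — e.g. Hazel is ahead of Fir; Alder is ahead of Fir. Every pair is in the required order; nothing is violated.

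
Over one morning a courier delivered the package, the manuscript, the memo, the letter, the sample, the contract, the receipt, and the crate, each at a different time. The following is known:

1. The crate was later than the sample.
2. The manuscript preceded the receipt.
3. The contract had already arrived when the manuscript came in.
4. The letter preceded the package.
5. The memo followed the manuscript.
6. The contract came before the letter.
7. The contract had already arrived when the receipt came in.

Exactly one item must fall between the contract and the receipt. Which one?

the manuscript

Tracing the constraints gives the contract → the manuscript → the receipt, so the manuscript sits after the contract and before the receipt.
No other item is forced both after the contract and before the receipt.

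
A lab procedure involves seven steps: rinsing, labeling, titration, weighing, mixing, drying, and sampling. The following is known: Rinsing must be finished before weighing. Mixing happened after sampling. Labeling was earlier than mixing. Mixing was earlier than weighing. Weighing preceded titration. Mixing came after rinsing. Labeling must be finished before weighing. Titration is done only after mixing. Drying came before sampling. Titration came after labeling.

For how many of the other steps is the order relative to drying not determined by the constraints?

2

Forced after drying: mixing, sampling, titration, and weighing.
That leaves labeling and rinsing with no forced order relative to drying — 2.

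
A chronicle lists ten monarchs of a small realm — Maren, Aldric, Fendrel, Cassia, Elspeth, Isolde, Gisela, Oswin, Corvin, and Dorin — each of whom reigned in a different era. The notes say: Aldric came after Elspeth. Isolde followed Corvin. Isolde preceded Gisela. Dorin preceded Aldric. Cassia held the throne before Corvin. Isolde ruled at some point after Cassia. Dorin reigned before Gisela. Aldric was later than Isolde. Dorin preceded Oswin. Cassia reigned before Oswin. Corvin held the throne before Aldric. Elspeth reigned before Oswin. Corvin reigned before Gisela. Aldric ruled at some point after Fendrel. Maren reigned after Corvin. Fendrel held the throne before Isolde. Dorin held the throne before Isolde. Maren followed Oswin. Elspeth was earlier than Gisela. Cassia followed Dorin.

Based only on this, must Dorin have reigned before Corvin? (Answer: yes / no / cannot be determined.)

Chain the constraints: Dorin → Cassia → Corvin. Each link is directly stated, so Dorin comes before Corvin.

yes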